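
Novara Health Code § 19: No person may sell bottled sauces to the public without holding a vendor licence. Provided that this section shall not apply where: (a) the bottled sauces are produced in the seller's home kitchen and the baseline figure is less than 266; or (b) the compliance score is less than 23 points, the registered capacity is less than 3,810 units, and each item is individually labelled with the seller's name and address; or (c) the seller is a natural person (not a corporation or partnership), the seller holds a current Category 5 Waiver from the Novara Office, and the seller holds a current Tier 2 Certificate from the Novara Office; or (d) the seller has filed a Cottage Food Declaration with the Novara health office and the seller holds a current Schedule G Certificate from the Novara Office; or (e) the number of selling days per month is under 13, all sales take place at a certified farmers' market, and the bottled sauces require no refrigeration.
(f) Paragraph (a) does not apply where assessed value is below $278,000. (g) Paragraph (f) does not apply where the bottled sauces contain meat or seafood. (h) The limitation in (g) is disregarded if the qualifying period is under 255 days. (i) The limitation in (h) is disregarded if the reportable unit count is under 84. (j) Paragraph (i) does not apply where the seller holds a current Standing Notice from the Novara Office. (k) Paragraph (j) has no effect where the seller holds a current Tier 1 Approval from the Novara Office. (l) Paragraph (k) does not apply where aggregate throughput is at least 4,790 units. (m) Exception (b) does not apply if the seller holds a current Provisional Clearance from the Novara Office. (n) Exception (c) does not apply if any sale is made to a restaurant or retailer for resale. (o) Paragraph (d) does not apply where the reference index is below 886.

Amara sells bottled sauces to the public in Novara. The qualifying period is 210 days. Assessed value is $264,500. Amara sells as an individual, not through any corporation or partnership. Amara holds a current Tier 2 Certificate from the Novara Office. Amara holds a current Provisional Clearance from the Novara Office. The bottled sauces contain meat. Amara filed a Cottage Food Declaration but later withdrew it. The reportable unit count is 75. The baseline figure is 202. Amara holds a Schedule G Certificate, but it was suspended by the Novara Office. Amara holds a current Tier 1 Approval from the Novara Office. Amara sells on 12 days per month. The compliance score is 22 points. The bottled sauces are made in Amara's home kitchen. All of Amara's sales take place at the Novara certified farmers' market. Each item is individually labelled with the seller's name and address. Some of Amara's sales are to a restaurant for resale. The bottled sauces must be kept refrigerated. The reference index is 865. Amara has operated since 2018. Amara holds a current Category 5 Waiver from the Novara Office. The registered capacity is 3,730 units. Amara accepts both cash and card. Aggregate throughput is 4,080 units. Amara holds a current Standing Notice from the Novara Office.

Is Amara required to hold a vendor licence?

Exception (a): the bottled sauces are home-kitchen produced; the baseline figure is 202, less than the 266 limit — every condition holds. Considering the limiting provisions: (f) operates (assessed value is $264,500, below the $278,000 limit), but is set aside by (g): (g) operates against (f): the bottled sauces contain meat. (h) is triggered (the qualifying period is 210 days, under the 255 days limit), but yields to (i): (i) operates — the reportable unit count is 75, under the 84 limit. (j) applies (a current Standing Notice is held), but is overridden by (k): (k) is engaged — a current Tier 1 Approval is held. (l), which would lift (k), is inapplicable — aggregate throughput is 4,080 units, short of 4,790 units. So (a) applies.
Exception (b) is satisfied on its face — the compliance score is 22 points, less than the 23 points limit; the registered capacity is 3,730 units, less than the 3,810 units limit; items are individually labelled. Turning to paragraph (m): (m) is triggered — a current Provisional Clearance is held. (b) is therefore removed.
Exception (c)'s conditions are all satisfied: the seller is a natural person; a current Category 5 Waiver is held; a current Tier 2 Certificate is held. Turning to paragraph (n): (n) operates against (c): some sales are to a restaurant for resale. (c) is therefore removed.
Exception (d) does not apply: the Cottage Food Declaration was withdrawn.
Exception (e) does not apply: the bottled sauces require refrigeration.

No — exception (a) applies; Amara is not required to hold a vendor licence.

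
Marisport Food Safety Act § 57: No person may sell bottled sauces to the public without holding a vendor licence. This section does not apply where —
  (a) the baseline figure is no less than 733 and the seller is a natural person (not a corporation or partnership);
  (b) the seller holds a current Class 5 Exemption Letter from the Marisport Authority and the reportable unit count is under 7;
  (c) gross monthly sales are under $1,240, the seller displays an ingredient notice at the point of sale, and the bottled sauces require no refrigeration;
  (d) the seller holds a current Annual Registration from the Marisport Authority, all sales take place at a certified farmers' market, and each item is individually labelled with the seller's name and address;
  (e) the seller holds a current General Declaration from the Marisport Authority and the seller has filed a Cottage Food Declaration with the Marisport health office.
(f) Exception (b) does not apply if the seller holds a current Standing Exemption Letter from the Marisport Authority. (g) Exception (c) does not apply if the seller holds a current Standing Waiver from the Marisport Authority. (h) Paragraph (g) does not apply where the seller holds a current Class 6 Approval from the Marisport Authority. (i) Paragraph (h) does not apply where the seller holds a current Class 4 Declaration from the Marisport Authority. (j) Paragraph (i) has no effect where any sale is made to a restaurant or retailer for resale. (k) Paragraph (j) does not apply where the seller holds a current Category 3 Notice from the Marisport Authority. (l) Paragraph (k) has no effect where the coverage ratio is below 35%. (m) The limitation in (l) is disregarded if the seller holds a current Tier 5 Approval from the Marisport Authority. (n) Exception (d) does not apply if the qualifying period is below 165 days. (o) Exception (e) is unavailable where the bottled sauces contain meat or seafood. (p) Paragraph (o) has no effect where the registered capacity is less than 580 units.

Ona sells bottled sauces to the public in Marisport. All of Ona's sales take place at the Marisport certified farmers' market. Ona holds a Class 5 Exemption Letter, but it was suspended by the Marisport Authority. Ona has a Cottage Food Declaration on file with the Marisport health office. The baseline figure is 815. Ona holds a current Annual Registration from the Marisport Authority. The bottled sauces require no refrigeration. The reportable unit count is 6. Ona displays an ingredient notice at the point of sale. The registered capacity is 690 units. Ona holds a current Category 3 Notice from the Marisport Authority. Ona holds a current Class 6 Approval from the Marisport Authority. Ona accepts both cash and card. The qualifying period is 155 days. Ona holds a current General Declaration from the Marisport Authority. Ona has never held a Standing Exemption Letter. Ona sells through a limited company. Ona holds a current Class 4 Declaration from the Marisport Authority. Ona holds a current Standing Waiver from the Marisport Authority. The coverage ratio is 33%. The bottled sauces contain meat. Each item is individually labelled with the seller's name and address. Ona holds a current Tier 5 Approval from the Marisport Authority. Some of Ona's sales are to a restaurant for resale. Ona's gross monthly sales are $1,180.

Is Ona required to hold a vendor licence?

Exception (a) does not apply: the seller operates through a limited company.
Exception (b) fails — there is no Class 5 Exemption Letter in force.
All of (c)'s requirements are met (gross monthly sales are $1,180, under the $1,240 limit; an ingredient notice is displayed; the bottled sauces are shelf-stable). Turning to paragraphs (g)–(m): (g) operates — a current Standing Waiver is held. (h) would limit (g) — a current Class 6 Approval is held — but (i) sets (h) aside: (i) applies — a current Class 4 Declaration is held. (j) is triggered (some sales are to a restaurant for resale), but yields to (k): (k) operates against (j): a current Category 3 Notice is held. (l) is engaged (the coverage ratio is 33%, below the 35% limit), but is itself disapplied by (m): (m) operates — a current Tier 5 Approval is held. (c) is therefore removed.
Exception (d): a current Annual Registration is held; all sales are at a certified farmers' market; items are individually labelled — every condition holds. Turning to paragraph (n): (n) operates against (d): the qualifying period is 155 days, below the 165 days limit. (d) is therefore removed.
Exception (e) is satisfied on its face — a current General Declaration is held; a Cottage Food Declaration is on file. However, paragraphs (o)–(p) must be considered: (o) operates against (e): the bottled sauces contain meat. (p), which would lift (o), is not triggered — the registered capacity is 690 units, not less than 580 units. So (e) is unavailable.
No exception is made out. Ona falls within the general rule.

Yes — Ona must hold a vendor licence.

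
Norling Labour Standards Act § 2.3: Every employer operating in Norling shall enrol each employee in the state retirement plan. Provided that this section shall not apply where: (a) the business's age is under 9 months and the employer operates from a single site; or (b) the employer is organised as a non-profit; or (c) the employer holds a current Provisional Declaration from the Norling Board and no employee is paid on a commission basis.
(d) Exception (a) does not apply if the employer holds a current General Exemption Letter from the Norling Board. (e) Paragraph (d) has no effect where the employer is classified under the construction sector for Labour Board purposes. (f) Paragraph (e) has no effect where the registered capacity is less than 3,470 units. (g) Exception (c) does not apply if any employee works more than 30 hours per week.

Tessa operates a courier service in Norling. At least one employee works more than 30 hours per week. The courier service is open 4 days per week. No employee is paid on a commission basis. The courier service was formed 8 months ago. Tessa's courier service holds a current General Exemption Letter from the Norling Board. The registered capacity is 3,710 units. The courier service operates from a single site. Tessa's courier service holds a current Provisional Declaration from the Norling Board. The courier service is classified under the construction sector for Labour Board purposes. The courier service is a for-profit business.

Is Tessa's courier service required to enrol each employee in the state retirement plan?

All of (a)'s requirements are met (the business's age is 8 months, under the 9 months limit; the employer operates from a single site). Considering the limiting provisions: (d) is engaged (a current General Exemption Letter is held), but is overridden by (e): (e) operates against (d): the courier service is classified under the construction sector. (f) is not triggered (the registered capacity is 3,710 units, not less than 3,470 units), so (e) stands. So (a) applies.
Exception (b) requires that the employer is organised as a non-profit; but the employer is for-profit, so (b) is unavailable.
All of (c)'s requirements are met (a current Provisional Declaration is held; no employee is paid on commission). However, paragraph (g) must be considered: (g) is triggered — at least one employee exceeds 30 hours/week. (c) is therefore removed.

No — exception (a) applies; Tessa's courier service is not required to enrol each employee in the state retirement plan.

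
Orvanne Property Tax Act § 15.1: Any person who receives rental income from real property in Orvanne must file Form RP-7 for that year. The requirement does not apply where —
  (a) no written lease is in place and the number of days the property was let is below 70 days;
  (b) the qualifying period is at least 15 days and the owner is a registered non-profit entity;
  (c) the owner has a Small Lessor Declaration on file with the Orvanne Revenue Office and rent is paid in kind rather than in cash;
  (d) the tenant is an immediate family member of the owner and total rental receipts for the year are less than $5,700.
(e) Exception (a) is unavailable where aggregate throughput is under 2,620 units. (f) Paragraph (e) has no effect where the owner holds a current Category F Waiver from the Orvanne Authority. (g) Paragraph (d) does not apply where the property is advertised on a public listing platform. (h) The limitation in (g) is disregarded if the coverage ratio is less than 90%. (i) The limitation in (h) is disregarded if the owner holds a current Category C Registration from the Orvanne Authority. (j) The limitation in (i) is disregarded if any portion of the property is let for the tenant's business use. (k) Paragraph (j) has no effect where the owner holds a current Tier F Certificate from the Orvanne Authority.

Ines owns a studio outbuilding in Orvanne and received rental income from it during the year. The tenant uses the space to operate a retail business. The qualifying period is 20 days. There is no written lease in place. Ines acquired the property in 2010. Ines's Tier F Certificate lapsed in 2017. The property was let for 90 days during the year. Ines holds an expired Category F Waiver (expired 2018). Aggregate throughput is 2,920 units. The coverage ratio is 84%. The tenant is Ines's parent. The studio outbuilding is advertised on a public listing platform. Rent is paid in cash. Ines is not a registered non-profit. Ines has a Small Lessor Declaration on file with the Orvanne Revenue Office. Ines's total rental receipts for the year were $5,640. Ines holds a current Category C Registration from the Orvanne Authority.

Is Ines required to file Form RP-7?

Exception (a) requires that the number of days the property was let is below 70 days; but the number of days the property was let is 90 days, not below 70 days, so (a) is unavailable.
Exception (b) does not apply: Ines is not a registered non-profit.
Exception (c) requires that rent is paid in kind rather than in cash; but rent is paid in cash, so (c) is unavailable.
Exception (d)'s conditions are all satisfied: the tenant is an immediate family member; total rental receipts for the year are $5,640, less than the $5,700 limit. As to paragraphs (g)–(k): (g) would limit (d) — the property is publicly advertised — but (h) sets (g) aside: (h) operates against (g): the coverage ratio is 84%, less than the 90% limit. (i) would limit (h) — a current Category C Registration is held — but (j) sets (i) aside: (j) operates — the space is let for business use. (k), which would lift (j), is not triggered — there is no Tier F Certificate in force. (d) remains available.

No — exception (d) applies; Ines is not required to file Form RP-7.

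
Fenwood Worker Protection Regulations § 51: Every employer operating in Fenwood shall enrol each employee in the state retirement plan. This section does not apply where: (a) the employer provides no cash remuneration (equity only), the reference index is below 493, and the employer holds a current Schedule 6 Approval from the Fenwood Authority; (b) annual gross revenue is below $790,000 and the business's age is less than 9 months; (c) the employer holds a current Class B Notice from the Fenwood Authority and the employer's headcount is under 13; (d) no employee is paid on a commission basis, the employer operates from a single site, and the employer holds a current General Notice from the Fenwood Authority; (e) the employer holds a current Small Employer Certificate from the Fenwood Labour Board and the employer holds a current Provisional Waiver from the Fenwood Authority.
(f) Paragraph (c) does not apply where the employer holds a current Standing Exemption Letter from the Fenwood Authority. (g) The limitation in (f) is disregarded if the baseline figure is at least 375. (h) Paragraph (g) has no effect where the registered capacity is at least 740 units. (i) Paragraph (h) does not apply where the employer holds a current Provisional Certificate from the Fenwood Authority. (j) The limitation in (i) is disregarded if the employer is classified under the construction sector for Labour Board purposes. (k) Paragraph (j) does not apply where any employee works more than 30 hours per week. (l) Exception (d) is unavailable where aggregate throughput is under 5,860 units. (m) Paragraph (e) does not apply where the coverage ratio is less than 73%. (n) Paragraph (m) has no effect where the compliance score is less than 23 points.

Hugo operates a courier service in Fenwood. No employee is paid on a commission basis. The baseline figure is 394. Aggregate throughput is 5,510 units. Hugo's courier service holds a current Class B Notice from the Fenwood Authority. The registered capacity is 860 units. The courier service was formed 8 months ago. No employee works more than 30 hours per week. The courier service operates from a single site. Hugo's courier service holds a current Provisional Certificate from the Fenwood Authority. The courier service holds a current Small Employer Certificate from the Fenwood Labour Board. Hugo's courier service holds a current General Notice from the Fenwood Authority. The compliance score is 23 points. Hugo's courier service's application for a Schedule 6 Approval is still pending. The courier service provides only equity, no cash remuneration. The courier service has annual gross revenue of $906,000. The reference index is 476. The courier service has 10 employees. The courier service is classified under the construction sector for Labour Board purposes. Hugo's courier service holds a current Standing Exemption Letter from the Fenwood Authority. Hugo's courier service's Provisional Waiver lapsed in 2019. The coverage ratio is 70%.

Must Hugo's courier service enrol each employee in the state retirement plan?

Yes — Hugo's courier service must enrol each employee in the state retirement plan.

Exception (a) does not apply: no current Schedule 6 Approval is held.
Exception (b) fails — annual gross revenue is $906,000, not below $790,000.
Exception (c)'s conditions are all satisfied: a current Class B Notice is held; the employer's headcount is 10, under the 13 limit. However, paragraphs (f)–(k) must be considered: (f) operates against (c): a current Standing Exemption Letter is held. (g) is engaged (the baseline figure is 394, meeting the 375 threshold), but is set aside by (h): (h) is engaged — the registered capacity is 860 units, meeting the 740 units threshold. (i) is triggered (a current Provisional Certificate is held), but is displaced by (j): (j) operates against (i): the courier service is classified under the construction sector. (k) does not operate here (no employee exceeds 30 hours/week), so (j) stands. (c) is therefore removed.
All of (d)'s requirements are met (no employee is paid on commission; the employer operates from a single site; a current General Notice is held). However, paragraph (l) must be considered: (l) applies — aggregate throughput is 5,510 units, under the 5,860 units limit. (d) is therefore removed.
Exception (e) requires that the employer holds a current Provisional Waiver from the Fenwood Authority; but the Provisional Waiver is not current, so (e) is unavailable.
No exception displaces § 51.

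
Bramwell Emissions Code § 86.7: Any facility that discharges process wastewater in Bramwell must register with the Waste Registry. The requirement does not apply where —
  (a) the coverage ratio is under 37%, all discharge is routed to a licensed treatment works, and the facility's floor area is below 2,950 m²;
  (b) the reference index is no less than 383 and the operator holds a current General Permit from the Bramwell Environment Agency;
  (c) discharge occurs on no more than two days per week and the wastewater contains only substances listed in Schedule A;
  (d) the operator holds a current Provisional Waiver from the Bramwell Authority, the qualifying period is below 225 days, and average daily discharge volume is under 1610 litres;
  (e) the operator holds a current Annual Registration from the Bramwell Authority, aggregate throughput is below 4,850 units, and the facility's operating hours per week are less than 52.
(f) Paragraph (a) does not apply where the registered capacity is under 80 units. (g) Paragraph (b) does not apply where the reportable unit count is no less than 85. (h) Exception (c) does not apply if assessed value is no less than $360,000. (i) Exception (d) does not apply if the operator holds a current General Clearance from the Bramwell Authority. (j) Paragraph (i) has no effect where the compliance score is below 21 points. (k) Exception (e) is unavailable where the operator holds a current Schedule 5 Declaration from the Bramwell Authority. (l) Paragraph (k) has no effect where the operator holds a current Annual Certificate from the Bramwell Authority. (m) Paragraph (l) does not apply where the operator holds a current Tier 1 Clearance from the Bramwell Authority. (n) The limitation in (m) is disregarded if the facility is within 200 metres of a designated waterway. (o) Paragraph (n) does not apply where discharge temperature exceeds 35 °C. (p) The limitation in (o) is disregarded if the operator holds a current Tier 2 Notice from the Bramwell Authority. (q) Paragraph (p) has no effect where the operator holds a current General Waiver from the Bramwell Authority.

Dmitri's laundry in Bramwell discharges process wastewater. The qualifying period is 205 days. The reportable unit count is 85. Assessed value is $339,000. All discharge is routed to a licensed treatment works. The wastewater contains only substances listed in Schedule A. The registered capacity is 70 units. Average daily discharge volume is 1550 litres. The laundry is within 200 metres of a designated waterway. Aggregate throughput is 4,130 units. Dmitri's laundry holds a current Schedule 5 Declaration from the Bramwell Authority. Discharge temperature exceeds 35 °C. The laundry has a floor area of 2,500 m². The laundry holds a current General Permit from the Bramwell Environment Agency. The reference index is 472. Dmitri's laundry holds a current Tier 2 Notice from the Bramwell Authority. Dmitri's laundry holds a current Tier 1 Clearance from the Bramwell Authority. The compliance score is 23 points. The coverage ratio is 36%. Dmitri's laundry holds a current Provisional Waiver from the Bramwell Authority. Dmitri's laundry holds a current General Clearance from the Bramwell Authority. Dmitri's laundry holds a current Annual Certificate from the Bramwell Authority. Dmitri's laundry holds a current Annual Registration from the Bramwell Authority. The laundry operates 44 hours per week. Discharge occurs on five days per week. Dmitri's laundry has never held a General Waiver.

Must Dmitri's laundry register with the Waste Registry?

No — exception (e) applies; Dmitri's laundry is not required to register with the Waste Registry.

Exception (a) is satisfied on its face — the coverage ratio is 36%, under the 37% limit; discharge is routed to a licensed treatment works; the facility's floor area is 2,500 m², below the 2,950 m² limit. However, paragraph (f) must be considered: (f) applies — the registered capacity is 70 units, under the 80 units limit. Exception (a) does not apply.
Exception (b) is satisfied on its face — the reference index is 472, meeting the 383 threshold; a current General Permit is held. However, paragraph (g) must be considered: (g) operates against (b): the reportable unit count is 85, meeting the 85 threshold. So (b) is unavailable.
Exception (c) does not apply: discharge occurs on five days per week.
All of (d)'s requirements are met (a current Provisional Waiver is held; the qualifying period is 205 days, below the 225 days limit; average daily discharge volume is 1550 litres, under the 1610 litres limit). Turning to paragraphs (i)–(j): (i) is triggered — a current General Clearance is held. (j), which would lift (i), is not engaged — the compliance score is 23 points, not below 21 points. Exception (d) does not apply.
All of (e)'s requirements are met (a current Annual Registration is held; aggregate throughput is 4,130 units, below the 4,850 units limit; the facility's operating hours per week are 44, less than the 52 limit). Applying paragraphs (k)–(q): (k) is engaged (a current Schedule 5 Declaration is held), but is overridden by (l): (l) is triggered — a current Annual Certificate is held. (m) would limit (l) — a current Tier 1 Clearance is held — but (n) sets (m) aside: (n) is engaged — the laundry is within 200 m of a designated waterway. (o) would limit (n) — discharge temperature exceeds 35 °C — but (p) sets (o) aside: (p) applies — a current Tier 2 Notice is held. (q) is not engaged (the General Waiver is not current), so (p) stands. So (e) applies.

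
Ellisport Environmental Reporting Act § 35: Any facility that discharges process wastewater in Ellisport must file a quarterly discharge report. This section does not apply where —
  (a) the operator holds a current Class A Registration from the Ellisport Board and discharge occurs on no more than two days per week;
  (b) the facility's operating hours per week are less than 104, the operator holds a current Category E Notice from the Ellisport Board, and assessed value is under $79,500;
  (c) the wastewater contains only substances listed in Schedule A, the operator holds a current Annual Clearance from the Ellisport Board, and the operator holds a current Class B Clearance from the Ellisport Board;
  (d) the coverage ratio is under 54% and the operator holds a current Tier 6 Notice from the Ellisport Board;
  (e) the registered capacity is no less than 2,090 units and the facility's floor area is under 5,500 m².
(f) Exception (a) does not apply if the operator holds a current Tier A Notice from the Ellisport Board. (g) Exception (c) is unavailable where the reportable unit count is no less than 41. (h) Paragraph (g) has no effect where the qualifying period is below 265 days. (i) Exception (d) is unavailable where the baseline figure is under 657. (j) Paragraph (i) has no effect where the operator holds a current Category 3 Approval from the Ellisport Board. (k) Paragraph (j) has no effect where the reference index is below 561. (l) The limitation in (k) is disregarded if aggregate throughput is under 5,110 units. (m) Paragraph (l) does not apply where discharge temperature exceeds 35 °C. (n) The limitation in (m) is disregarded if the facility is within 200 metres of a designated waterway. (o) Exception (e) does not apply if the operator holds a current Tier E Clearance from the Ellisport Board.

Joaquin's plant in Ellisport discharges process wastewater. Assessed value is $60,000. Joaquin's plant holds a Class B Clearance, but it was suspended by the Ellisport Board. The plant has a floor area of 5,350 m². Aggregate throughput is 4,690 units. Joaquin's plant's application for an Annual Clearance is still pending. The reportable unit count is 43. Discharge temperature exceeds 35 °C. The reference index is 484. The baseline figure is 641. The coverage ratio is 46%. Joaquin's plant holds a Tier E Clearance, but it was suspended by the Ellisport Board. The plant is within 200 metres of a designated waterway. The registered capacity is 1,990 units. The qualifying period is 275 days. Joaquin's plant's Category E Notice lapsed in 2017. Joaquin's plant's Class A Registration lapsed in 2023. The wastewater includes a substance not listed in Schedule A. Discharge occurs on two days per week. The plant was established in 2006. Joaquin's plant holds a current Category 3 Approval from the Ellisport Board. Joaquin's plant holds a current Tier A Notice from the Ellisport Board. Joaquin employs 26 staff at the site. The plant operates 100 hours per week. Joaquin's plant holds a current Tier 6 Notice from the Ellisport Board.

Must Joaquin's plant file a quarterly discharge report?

Exception (a) requires that the operator holds a current Class A Registration from the Ellisport Board; but there is no Class A Registration in force, so (a) is unavailable.
Exception (b) requires that the operator holds a current Category E Notice from the Ellisport Board; but the Category E Notice is not current, so (b) is unavailable.
Exception (c) does not apply: the wastewater includes a non-Schedule-A substance.
Exception (d)'s conditions are all satisfied: the coverage ratio is 46%, under the 54% limit; a current Tier 6 Notice is held. Applying paragraphs (i)–(n): (i) would limit (d) — the baseline figure is 641, under the 657 limit — but (j) sets (i) aside: (j) operates — a current Category 3 Approval is held. (k) would limit (j) — the reference index is 484, below the 561 limit — but (l) sets (k) aside: (l) operates against (k): aggregate throughput is 4,690 units, under the 5,110 units limit. (m) applies (discharge temperature exceeds 35 °C), but is itself disapplied by (n): (n) is engaged — the plant is within 200 m of a designated waterway. So (d) applies.
Exception (e) does not apply: the registered capacity is 1,990 units, short of 2,090 units.

No — exception (d) applies; Joaquin's plant is not required to file a quarterly discharge report.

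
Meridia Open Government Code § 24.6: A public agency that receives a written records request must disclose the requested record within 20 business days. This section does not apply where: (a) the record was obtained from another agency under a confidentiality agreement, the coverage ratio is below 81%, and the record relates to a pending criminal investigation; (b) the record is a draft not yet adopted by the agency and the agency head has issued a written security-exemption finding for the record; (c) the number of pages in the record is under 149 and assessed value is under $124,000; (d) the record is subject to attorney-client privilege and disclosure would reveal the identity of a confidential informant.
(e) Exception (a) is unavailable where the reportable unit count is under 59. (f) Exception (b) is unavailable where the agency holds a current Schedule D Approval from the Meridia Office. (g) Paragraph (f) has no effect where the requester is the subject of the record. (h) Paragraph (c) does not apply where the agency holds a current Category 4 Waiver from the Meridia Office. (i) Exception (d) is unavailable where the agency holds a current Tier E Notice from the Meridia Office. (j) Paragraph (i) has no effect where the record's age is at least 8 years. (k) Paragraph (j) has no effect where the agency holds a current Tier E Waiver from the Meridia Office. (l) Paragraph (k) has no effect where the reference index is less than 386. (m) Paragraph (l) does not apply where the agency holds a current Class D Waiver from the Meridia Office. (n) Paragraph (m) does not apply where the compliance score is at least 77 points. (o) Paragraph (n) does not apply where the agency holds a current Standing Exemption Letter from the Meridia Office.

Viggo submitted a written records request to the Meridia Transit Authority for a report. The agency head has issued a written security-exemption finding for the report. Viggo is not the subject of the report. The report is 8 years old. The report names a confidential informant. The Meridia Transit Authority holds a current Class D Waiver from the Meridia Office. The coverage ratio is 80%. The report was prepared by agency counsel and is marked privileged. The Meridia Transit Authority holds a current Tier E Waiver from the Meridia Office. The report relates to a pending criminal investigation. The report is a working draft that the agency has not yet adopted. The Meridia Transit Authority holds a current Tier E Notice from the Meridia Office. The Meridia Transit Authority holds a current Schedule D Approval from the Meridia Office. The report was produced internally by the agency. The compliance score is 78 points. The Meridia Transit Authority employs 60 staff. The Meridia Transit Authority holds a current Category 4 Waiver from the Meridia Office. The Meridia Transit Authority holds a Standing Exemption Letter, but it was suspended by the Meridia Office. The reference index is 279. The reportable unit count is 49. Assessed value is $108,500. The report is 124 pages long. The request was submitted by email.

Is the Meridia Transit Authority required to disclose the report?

Exception (a) fails — the report was produced internally.
All of (b)'s requirements are met (the report is an unadopted draft; a written security-exemption finding has been issued). But: (f) is engaged — a current Schedule D Approval is held. (g), which would lift (f), is not triggered — Viggo is not the subject of the report. So (b) is unavailable.
Exception (c): the number of pages in the record is 124, under the 149 limit; assessed value is $108,500, under the $124,000 limit — every condition holds. But: (h) operates against (c): a current Category 4 Waiver is held. (c) is therefore removed.
All of (d)'s requirements are met (the report is privileged; the report names a confidential informant). Applying paragraphs (i)–(o): (i) operates (a current Tier E Notice is held), but is displaced by (j): (j) operates against (i): the record's age is 8 years, meeting the 8 years threshold. (k) is triggered (a current Tier E Waiver is held), but is itself disapplied by (l): (l) operates against (k): the reference index is 279, less than the 386 limit. (m) would limit (l) — a current Class D Waiver is held — but (n) sets (m) aside: (n) operates against (m): the compliance score is 78 points, meeting the 77 points threshold. (o) is inapplicable (no current Standing Exemption Letter is held), so (n) stands. So (d) applies.

No — exception (d) applies; the Meridia Transit Authority is not required to disclose the report.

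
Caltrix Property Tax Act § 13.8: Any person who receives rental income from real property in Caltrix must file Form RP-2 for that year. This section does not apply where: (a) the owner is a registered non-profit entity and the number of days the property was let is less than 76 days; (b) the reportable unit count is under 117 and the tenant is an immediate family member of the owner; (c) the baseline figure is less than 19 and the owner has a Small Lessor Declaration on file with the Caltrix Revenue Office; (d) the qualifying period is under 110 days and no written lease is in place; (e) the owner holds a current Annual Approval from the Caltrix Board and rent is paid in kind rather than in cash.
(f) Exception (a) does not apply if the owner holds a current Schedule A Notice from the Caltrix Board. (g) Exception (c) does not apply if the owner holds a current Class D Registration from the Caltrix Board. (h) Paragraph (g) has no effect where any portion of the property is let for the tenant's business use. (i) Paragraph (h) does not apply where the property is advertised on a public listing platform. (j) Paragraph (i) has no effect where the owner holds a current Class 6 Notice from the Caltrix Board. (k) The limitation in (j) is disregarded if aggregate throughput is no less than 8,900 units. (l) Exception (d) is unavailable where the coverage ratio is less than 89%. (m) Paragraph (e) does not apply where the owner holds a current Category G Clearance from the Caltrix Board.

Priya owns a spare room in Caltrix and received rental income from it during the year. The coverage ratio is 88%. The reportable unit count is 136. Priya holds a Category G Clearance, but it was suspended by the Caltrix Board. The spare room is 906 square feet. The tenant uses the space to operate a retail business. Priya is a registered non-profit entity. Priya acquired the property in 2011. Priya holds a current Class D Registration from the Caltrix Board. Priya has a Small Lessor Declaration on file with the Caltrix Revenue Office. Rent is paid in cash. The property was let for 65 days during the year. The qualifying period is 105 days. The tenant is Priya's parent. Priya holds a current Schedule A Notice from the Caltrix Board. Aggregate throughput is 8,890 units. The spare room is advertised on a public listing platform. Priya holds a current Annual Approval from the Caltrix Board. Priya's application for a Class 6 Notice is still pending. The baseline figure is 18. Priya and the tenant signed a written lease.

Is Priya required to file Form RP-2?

Yes — Priya must file Form RP-2.

Exception (a)'s conditions are all satisfied: Priya is a registered non-profit; the number of days the property was let is 65 days, less than the 76 days limit. But: (f) operates against (a): a current Schedule A Notice is held. (a) is therefore removed.
Exception (b) requires that the reportable unit count is under 117; but the reportable unit count is 136, not under 117, so (b) is unavailable.
Exception (c) is satisfied on its face — the baseline figure is 18, less than the 19 limit; a Small Lessor Declaration is on file. But: (g) operates against (c): a current Class D Registration is held. (h) operates (the space is let for business use), but is itself disapplied by (i): (i) applies — the property is publicly advertised. (j), which would lift (i), is inapplicable — there is no Class 6 Notice in force. (c) is therefore removed.
Exception (d) does not apply: a written lease is in place.
Exception (e) fails — rent is paid in cash.
No exception is made out. Priya falls within the general rule.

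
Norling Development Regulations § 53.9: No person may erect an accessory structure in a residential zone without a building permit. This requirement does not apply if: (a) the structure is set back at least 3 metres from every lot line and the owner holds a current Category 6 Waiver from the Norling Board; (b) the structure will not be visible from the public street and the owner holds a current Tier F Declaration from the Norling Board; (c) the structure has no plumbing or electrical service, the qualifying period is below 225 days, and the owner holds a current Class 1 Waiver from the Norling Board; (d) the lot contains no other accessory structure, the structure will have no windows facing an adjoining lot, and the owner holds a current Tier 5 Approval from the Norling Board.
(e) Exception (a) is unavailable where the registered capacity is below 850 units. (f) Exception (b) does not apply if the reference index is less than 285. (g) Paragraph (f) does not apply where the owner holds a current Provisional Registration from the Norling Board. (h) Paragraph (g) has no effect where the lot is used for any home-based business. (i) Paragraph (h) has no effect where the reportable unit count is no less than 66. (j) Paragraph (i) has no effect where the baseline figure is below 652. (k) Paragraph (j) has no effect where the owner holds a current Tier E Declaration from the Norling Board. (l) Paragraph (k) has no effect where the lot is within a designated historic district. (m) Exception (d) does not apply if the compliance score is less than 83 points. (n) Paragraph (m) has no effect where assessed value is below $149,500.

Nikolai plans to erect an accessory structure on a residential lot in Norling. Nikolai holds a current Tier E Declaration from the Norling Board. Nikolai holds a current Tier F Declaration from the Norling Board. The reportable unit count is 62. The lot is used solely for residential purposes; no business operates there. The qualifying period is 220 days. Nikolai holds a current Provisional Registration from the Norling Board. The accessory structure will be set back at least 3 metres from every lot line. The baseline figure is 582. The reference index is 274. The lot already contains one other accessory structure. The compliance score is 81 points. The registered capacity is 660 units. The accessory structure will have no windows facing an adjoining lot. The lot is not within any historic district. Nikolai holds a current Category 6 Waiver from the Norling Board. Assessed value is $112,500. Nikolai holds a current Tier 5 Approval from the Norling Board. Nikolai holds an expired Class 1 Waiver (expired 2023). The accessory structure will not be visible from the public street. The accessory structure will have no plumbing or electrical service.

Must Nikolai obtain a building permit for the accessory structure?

No — exception (b) applies; Nikolai does not need a building permit.

Exception (a)'s conditions are all satisfied: the setback is at least 3 m on every side; a current Category 6 Waiver is held. But: (e) operates against (a): the registered capacity is 660 units, below the 850 units limit. Exception (a) does not apply.
Exception (b): the structure will not be visible from the street; a current Tier F Declaration is held — every condition holds. Considering the limiting provisions: (f) is triggered (the reference index is 274, less than the 285 limit), but is overridden by (g): (g) operates against (f): a current Provisional Registration is held. (h), which would lift (g), does not operate here — the lot is solely residential. Exception (b) stands.
Exception (c) fails — there is no Class 1 Waiver in force.
Exception (d) fails — the lot already has another accessory structure.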